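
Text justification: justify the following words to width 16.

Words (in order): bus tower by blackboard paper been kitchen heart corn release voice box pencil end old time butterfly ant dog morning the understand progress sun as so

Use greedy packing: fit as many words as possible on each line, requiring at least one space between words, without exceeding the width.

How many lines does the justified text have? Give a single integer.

Line 1: ['bus', 'tower', 'by'] (min_width=12, slack=4)
Line 2: ['blackboard', 'paper'] (min_width=16, slack=0)
Line 3: ['been', 'kitchen'] (min_width=12, slack=4)
Line 4: ['heart', 'corn'] (min_width=10, slack=6)
Line 5: ['release', 'voice'] (min_width=13, slack=3)
Line 6: ['box', 'pencil', 'end'] (min_width=14, slack=2)
Line 7: ['old', 'time'] (min_width=8, slack=8)
Line 8: ['butterfly', 'ant'] (min_width=13, slack=3)
Line 9: ['dog', 'morning', 'the'] (min_width=15, slack=1)
Line 10: ['understand'] (min_width=10, slack=6)
Line 11: ['progress', 'sun', 'as'] (min_width=15, slack=1)
Line 12: ['so'] (min_width=2, slack=14)
Total lines: 12

Answer: 12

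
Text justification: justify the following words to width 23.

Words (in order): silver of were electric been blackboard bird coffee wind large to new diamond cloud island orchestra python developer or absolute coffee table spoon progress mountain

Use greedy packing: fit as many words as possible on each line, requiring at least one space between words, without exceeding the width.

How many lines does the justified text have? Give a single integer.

Answer: 8

Derivation:
Line 1: ['silver', 'of', 'were', 'electric'] (min_width=23, slack=0)
Line 2: ['been', 'blackboard', 'bird'] (min_width=20, slack=3)
Line 3: ['coffee', 'wind', 'large', 'to'] (min_width=20, slack=3)
Line 4: ['new', 'diamond', 'cloud'] (min_width=17, slack=6)
Line 5: ['island', 'orchestra', 'python'] (min_width=23, slack=0)
Line 6: ['developer', 'or', 'absolute'] (min_width=21, slack=2)
Line 7: ['coffee', 'table', 'spoon'] (min_width=18, slack=5)
Line 8: ['progress', 'mountain'] (min_width=17, slack=6)
Total lines: 8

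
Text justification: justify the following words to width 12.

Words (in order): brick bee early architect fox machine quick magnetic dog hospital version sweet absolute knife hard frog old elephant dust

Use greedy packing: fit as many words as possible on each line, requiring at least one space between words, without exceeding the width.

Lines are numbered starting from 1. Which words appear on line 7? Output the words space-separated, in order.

Answer: hospital

Derivation:
Line 1: ['brick', 'bee'] (min_width=9, slack=3)
Line 2: ['early'] (min_width=5, slack=7)
Line 3: ['architect'] (min_width=9, slack=3)
Line 4: ['fox', 'machine'] (min_width=11, slack=1)
Line 5: ['quick'] (min_width=5, slack=7)
Line 6: ['magnetic', 'dog'] (min_width=12, slack=0)
Line 7: ['hospital'] (min_width=8, slack=4)
Line 8: ['version'] (min_width=7, slack=5)
Line 9: ['sweet'] (min_width=5, slack=7)
Line 10: ['absolute'] (min_width=8, slack=4)
Line 11: ['knife', 'hard'] (min_width=10, slack=2)
Line 12: ['frog', 'old'] (min_width=8, slack=4)
Line 13: ['elephant'] (min_width=8, slack=4)
Line 14: ['dust'] (min_width=4, slack=8)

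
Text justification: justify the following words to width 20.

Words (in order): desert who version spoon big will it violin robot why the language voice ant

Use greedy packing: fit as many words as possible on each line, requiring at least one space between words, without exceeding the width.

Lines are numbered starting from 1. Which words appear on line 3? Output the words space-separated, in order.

Line 1: ['desert', 'who', 'version'] (min_width=18, slack=2)
Line 2: ['spoon', 'big', 'will', 'it'] (min_width=17, slack=3)
Line 3: ['violin', 'robot', 'why', 'the'] (min_width=20, slack=0)
Line 4: ['language', 'voice', 'ant'] (min_width=18, slack=2)

Answer: violin robot why the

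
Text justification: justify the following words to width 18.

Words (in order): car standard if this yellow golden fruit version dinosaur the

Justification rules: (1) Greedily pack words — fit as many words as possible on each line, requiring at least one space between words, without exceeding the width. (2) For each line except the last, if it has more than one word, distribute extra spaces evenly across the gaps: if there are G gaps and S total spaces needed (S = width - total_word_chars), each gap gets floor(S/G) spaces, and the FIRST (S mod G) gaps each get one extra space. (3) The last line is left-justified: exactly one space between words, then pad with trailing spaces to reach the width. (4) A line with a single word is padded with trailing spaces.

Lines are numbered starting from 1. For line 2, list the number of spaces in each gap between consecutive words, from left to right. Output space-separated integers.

Answer: 1 1

Derivation:
Line 1: ['car', 'standard', 'if'] (min_width=15, slack=3)
Line 2: ['this', 'yellow', 'golden'] (min_width=18, slack=0)
Line 3: ['fruit', 'version'] (min_width=13, slack=5)
Line 4: ['dinosaur', 'the'] (min_width=12, slack=6)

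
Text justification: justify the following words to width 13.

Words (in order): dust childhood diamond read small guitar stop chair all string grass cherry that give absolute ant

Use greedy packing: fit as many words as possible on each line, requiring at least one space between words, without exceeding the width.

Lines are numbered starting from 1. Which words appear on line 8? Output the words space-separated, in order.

Line 1: ['dust'] (min_width=4, slack=9)
Line 2: ['childhood'] (min_width=9, slack=4)
Line 3: ['diamond', 'read'] (min_width=12, slack=1)
Line 4: ['small', 'guitar'] (min_width=12, slack=1)
Line 5: ['stop', 'chair'] (min_width=10, slack=3)
Line 6: ['all', 'string'] (min_width=10, slack=3)
Line 7: ['grass', 'cherry'] (min_width=12, slack=1)
Line 8: ['that', 'give'] (min_width=9, slack=4)
Line 9: ['absolute', 'ant'] (min_width=12, slack=1)

Answer: that give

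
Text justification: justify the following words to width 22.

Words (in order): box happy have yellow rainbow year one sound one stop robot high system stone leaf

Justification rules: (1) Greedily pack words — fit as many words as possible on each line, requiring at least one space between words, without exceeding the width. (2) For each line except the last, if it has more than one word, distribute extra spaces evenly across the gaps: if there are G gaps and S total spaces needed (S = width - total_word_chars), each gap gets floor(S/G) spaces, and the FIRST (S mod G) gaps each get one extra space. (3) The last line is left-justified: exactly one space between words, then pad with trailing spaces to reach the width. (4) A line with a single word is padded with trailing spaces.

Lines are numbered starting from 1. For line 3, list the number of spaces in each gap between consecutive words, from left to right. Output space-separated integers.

Answer: 2 2 2

Derivation:
Line 1: ['box', 'happy', 'have', 'yellow'] (min_width=21, slack=1)
Line 2: ['rainbow', 'year', 'one', 'sound'] (min_width=22, slack=0)
Line 3: ['one', 'stop', 'robot', 'high'] (min_width=19, slack=3)
Line 4: ['system', 'stone', 'leaf'] (min_width=17, slack=5)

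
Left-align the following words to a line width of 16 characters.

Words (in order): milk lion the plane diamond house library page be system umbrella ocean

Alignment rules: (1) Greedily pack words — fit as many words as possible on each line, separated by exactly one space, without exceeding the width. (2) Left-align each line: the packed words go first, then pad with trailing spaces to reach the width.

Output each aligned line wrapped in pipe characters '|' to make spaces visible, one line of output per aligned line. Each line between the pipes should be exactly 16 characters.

Answer: |milk lion the   |
|plane diamond   |
|house library   |
|page be system  |
|umbrella ocean  |

Derivation:
Line 1: ['milk', 'lion', 'the'] (min_width=13, slack=3)
Line 2: ['plane', 'diamond'] (min_width=13, slack=3)
Line 3: ['house', 'library'] (min_width=13, slack=3)
Line 4: ['page', 'be', 'system'] (min_width=14, slack=2)
Line 5: ['umbrella', 'ocean'] (min_width=14, slack=2)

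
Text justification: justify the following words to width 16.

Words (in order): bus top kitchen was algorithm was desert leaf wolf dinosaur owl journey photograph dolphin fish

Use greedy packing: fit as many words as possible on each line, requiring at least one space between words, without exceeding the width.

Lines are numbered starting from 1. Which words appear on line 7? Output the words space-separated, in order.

Answer: dolphin fish

Derivation:
Line 1: ['bus', 'top', 'kitchen'] (min_width=15, slack=1)
Line 2: ['was', 'algorithm'] (min_width=13, slack=3)
Line 3: ['was', 'desert', 'leaf'] (min_width=15, slack=1)
Line 4: ['wolf', 'dinosaur'] (min_width=13, slack=3)
Line 5: ['owl', 'journey'] (min_width=11, slack=5)
Line 6: ['photograph'] (min_width=10, slack=6)
Line 7: ['dolphin', 'fish'] (min_width=12, slack=4)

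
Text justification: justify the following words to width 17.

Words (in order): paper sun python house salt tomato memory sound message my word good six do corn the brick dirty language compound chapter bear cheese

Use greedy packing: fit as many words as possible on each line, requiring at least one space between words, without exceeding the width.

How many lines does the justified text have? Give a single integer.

Answer: 9

Derivation:
Line 1: ['paper', 'sun', 'python'] (min_width=16, slack=1)
Line 2: ['house', 'salt', 'tomato'] (min_width=17, slack=0)
Line 3: ['memory', 'sound'] (min_width=12, slack=5)
Line 4: ['message', 'my', 'word'] (min_width=15, slack=2)
Line 5: ['good', 'six', 'do', 'corn'] (min_width=16, slack=1)
Line 6: ['the', 'brick', 'dirty'] (min_width=15, slack=2)
Line 7: ['language', 'compound'] (min_width=17, slack=0)
Line 8: ['chapter', 'bear'] (min_width=12, slack=5)
Line 9: ['cheese'] (min_width=6, slack=11)
Total lines: 9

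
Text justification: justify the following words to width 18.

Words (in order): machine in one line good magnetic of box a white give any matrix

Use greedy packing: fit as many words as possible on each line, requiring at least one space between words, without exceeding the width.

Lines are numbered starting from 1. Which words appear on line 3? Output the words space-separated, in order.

Answer: of box a white

Derivation:
Line 1: ['machine', 'in', 'one'] (min_width=14, slack=4)
Line 2: ['line', 'good', 'magnetic'] (min_width=18, slack=0)
Line 3: ['of', 'box', 'a', 'white'] (min_width=14, slack=4)
Line 4: ['give', 'any', 'matrix'] (min_width=15, slack=3)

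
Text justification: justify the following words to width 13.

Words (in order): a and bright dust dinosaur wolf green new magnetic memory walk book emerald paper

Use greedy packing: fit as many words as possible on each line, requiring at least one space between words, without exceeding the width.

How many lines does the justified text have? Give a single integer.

Line 1: ['a', 'and', 'bright'] (min_width=12, slack=1)
Line 2: ['dust', 'dinosaur'] (min_width=13, slack=0)
Line 3: ['wolf', 'green'] (min_width=10, slack=3)
Line 4: ['new', 'magnetic'] (min_width=12, slack=1)
Line 5: ['memory', 'walk'] (min_width=11, slack=2)
Line 6: ['book', 'emerald'] (min_width=12, slack=1)
Line 7: ['paper'] (min_width=5, slack=8)
Total lines: 7

Answer: 7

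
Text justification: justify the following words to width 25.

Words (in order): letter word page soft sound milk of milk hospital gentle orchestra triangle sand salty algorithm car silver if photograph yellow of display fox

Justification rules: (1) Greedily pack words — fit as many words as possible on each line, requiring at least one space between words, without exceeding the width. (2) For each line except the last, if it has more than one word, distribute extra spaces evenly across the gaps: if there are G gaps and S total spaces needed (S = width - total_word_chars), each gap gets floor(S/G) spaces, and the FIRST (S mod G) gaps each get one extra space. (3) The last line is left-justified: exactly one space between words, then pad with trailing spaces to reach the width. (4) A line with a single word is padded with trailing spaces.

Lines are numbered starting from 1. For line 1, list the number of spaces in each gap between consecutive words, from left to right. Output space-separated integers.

Line 1: ['letter', 'word', 'page', 'soft'] (min_width=21, slack=4)
Line 2: ['sound', 'milk', 'of', 'milk'] (min_width=18, slack=7)
Line 3: ['hospital', 'gentle', 'orchestra'] (min_width=25, slack=0)
Line 4: ['triangle', 'sand', 'salty'] (min_width=19, slack=6)
Line 5: ['algorithm', 'car', 'silver', 'if'] (min_width=23, slack=2)
Line 6: ['photograph', 'yellow', 'of'] (min_width=20, slack=5)
Line 7: ['display', 'fox'] (min_width=11, slack=14)

Answer: 3 2 2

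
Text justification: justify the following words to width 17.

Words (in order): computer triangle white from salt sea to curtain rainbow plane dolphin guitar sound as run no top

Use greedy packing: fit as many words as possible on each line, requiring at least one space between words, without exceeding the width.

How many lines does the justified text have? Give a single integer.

Answer: 7

Derivation:
Line 1: ['computer', 'triangle'] (min_width=17, slack=0)
Line 2: ['white', 'from', 'salt'] (min_width=15, slack=2)
Line 3: ['sea', 'to', 'curtain'] (min_width=14, slack=3)
Line 4: ['rainbow', 'plane'] (min_width=13, slack=4)
Line 5: ['dolphin', 'guitar'] (min_width=14, slack=3)
Line 6: ['sound', 'as', 'run', 'no'] (min_width=15, slack=2)
Line 7: ['top'] (min_width=3, slack=14)
Total lines: 7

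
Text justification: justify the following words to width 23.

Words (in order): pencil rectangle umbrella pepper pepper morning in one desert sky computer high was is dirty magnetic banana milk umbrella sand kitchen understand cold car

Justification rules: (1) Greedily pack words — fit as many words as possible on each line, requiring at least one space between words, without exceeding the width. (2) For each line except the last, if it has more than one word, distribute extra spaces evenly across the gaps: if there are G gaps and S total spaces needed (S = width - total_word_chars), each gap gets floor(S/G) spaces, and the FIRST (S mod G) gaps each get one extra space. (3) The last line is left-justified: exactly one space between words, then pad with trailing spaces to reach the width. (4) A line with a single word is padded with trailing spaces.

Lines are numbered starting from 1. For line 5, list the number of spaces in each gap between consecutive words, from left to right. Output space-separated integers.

Line 1: ['pencil', 'rectangle'] (min_width=16, slack=7)
Line 2: ['umbrella', 'pepper', 'pepper'] (min_width=22, slack=1)
Line 3: ['morning', 'in', 'one', 'desert'] (min_width=21, slack=2)
Line 4: ['sky', 'computer', 'high', 'was'] (min_width=21, slack=2)
Line 5: ['is', 'dirty', 'magnetic'] (min_width=17, slack=6)
Line 6: ['banana', 'milk', 'umbrella'] (min_width=20, slack=3)
Line 7: ['sand', 'kitchen', 'understand'] (min_width=23, slack=0)
Line 8: ['cold', 'car'] (min_width=8, slack=15)

Answer: 4 4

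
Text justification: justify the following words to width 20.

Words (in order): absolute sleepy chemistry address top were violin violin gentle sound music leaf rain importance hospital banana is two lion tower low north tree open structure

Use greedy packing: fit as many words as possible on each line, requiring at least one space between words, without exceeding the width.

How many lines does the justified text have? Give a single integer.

Answer: 9

Derivation:
Line 1: ['absolute', 'sleepy'] (min_width=15, slack=5)
Line 2: ['chemistry', 'address'] (min_width=17, slack=3)
Line 3: ['top', 'were', 'violin'] (min_width=15, slack=5)
Line 4: ['violin', 'gentle', 'sound'] (min_width=19, slack=1)
Line 5: ['music', 'leaf', 'rain'] (min_width=15, slack=5)
Line 6: ['importance', 'hospital'] (min_width=19, slack=1)
Line 7: ['banana', 'is', 'two', 'lion'] (min_width=18, slack=2)
Line 8: ['tower', 'low', 'north', 'tree'] (min_width=20, slack=0)
Line 9: ['open', 'structure'] (min_width=14, slack=6)
Total lines: 9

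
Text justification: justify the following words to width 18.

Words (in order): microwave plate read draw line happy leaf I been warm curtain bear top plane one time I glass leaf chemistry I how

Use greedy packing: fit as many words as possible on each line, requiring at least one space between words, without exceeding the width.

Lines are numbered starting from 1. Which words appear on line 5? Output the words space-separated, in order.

Line 1: ['microwave', 'plate'] (min_width=15, slack=3)
Line 2: ['read', 'draw', 'line'] (min_width=14, slack=4)
Line 3: ['happy', 'leaf', 'I', 'been'] (min_width=17, slack=1)
Line 4: ['warm', 'curtain', 'bear'] (min_width=17, slack=1)
Line 5: ['top', 'plane', 'one', 'time'] (min_width=18, slack=0)
Line 6: ['I', 'glass', 'leaf'] (min_width=12, slack=6)
Line 7: ['chemistry', 'I', 'how'] (min_width=15, slack=3)

Answer: top plane one time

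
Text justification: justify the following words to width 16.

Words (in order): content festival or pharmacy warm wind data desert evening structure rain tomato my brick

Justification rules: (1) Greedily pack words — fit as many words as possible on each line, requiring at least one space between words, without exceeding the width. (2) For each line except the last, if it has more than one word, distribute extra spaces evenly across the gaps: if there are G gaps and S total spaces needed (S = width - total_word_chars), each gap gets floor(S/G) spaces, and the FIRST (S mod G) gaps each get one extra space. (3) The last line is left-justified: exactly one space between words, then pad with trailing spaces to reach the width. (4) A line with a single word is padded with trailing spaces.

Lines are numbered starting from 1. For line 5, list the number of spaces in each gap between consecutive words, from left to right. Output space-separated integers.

Line 1: ['content', 'festival'] (min_width=16, slack=0)
Line 2: ['or', 'pharmacy', 'warm'] (min_width=16, slack=0)
Line 3: ['wind', 'data', 'desert'] (min_width=16, slack=0)
Line 4: ['evening'] (min_width=7, slack=9)
Line 5: ['structure', 'rain'] (min_width=14, slack=2)
Line 6: ['tomato', 'my', 'brick'] (min_width=15, slack=1)

Answer: 3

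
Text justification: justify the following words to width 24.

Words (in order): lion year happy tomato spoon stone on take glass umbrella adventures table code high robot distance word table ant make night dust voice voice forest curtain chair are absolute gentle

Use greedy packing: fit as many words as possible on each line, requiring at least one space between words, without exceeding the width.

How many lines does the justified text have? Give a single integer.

Answer: 9

Derivation:
Line 1: ['lion', 'year', 'happy', 'tomato'] (min_width=22, slack=2)
Line 2: ['spoon', 'stone', 'on', 'take'] (min_width=19, slack=5)
Line 3: ['glass', 'umbrella'] (min_width=14, slack=10)
Line 4: ['adventures', 'table', 'code'] (min_width=21, slack=3)
Line 5: ['high', 'robot', 'distance', 'word'] (min_width=24, slack=0)
Line 6: ['table', 'ant', 'make', 'night'] (min_width=20, slack=4)
Line 7: ['dust', 'voice', 'voice', 'forest'] (min_width=23, slack=1)
Line 8: ['curtain', 'chair', 'are'] (min_width=17, slack=7)
Line 9: ['absolute', 'gentle'] (min_width=15, slack=9)
Total lines: 9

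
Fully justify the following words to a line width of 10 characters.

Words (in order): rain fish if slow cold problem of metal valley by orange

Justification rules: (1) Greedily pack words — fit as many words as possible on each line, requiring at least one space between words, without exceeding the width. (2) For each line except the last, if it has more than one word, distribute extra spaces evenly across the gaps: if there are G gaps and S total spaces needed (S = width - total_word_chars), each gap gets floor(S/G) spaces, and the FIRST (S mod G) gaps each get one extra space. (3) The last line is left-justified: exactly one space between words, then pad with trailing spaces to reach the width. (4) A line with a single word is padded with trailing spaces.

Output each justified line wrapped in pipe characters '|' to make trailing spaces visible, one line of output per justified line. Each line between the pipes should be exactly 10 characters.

Line 1: ['rain', 'fish'] (min_width=9, slack=1)
Line 2: ['if', 'slow'] (min_width=7, slack=3)
Line 3: ['cold'] (min_width=4, slack=6)
Line 4: ['problem', 'of'] (min_width=10, slack=0)
Line 5: ['metal'] (min_width=5, slack=5)
Line 6: ['valley', 'by'] (min_width=9, slack=1)
Line 7: ['orange'] (min_width=6, slack=4)

Answer: |rain  fish|
|if    slow|
|cold      |
|problem of|
|metal     |
|valley  by|
|orange    |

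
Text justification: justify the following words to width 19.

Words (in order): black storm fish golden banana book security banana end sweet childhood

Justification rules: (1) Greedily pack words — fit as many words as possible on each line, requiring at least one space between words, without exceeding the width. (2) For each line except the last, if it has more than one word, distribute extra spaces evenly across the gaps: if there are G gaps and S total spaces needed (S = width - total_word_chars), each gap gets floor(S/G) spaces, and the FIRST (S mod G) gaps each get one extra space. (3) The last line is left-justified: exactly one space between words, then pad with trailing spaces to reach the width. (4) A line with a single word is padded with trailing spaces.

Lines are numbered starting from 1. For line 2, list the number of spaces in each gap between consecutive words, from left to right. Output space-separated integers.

Line 1: ['black', 'storm', 'fish'] (min_width=16, slack=3)
Line 2: ['golden', 'banana', 'book'] (min_width=18, slack=1)
Line 3: ['security', 'banana', 'end'] (min_width=19, slack=0)
Line 4: ['sweet', 'childhood'] (min_width=15, slack=4)

Answer: 2 1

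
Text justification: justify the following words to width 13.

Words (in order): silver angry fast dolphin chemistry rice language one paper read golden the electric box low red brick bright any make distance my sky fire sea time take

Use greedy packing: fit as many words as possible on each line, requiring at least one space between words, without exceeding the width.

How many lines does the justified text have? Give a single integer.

Line 1: ['silver', 'angry'] (min_width=12, slack=1)
Line 2: ['fast', 'dolphin'] (min_width=12, slack=1)
Line 3: ['chemistry'] (min_width=9, slack=4)
Line 4: ['rice', 'language'] (min_width=13, slack=0)
Line 5: ['one', 'paper'] (min_width=9, slack=4)
Line 6: ['read', 'golden'] (min_width=11, slack=2)
Line 7: ['the', 'electric'] (min_width=12, slack=1)
Line 8: ['box', 'low', 'red'] (min_width=11, slack=2)
Line 9: ['brick', 'bright'] (min_width=12, slack=1)
Line 10: ['any', 'make'] (min_width=8, slack=5)
Line 11: ['distance', 'my'] (min_width=11, slack=2)
Line 12: ['sky', 'fire', 'sea'] (min_width=12, slack=1)
Line 13: ['time', 'take'] (min_width=9, slack=4)
Total lines: 13

Answer: 13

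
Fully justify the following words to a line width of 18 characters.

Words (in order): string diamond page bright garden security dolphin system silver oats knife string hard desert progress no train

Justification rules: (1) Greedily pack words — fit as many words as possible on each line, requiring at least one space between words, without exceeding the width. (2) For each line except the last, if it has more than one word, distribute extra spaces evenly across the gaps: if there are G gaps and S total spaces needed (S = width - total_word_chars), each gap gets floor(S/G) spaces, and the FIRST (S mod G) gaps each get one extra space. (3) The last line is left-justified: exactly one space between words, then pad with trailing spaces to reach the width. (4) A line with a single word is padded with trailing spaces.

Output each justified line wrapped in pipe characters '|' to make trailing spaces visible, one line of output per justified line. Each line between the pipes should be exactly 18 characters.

Line 1: ['string', 'diamond'] (min_width=14, slack=4)
Line 2: ['page', 'bright', 'garden'] (min_width=18, slack=0)
Line 3: ['security', 'dolphin'] (min_width=16, slack=2)
Line 4: ['system', 'silver', 'oats'] (min_width=18, slack=0)
Line 5: ['knife', 'string', 'hard'] (min_width=17, slack=1)
Line 6: ['desert', 'progress', 'no'] (min_width=18, slack=0)
Line 7: ['train'] (min_width=5, slack=13)

Answer: |string     diamond|
|page bright garden|
|security   dolphin|
|system silver oats|
|knife  string hard|
|desert progress no|
|train             |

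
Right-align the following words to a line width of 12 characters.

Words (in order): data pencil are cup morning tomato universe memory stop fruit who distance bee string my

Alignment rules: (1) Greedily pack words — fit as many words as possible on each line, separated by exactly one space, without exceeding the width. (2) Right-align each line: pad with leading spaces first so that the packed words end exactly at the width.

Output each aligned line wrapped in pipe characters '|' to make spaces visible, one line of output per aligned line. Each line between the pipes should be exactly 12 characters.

Answer: | data pencil|
|     are cup|
|     morning|
|      tomato|
|    universe|
| memory stop|
|   fruit who|
|distance bee|
|   string my|

Derivation:
Line 1: ['data', 'pencil'] (min_width=11, slack=1)
Line 2: ['are', 'cup'] (min_width=7, slack=5)
Line 3: ['morning'] (min_width=7, slack=5)
Line 4: ['tomato'] (min_width=6, slack=6)
Line 5: ['universe'] (min_width=8, slack=4)
Line 6: ['memory', 'stop'] (min_width=11, slack=1)
Line 7: ['fruit', 'who'] (min_width=9, slack=3)
Line 8: ['distance', 'bee'] (min_width=12, slack=0)
Line 9: ['string', 'my'] (min_width=9, slack=3)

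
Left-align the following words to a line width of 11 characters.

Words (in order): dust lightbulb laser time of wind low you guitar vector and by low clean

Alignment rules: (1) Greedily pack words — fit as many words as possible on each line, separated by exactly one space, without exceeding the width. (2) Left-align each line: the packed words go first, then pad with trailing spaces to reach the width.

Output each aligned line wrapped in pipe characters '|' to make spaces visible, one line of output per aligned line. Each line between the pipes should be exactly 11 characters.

Answer: |dust       |
|lightbulb  |
|laser time |
|of wind low|
|you guitar |
|vector and |
|by low     |
|clean      |

Derivation:
Line 1: ['dust'] (min_width=4, slack=7)
Line 2: ['lightbulb'] (min_width=9, slack=2)
Line 3: ['laser', 'time'] (min_width=10, slack=1)
Line 4: ['of', 'wind', 'low'] (min_width=11, slack=0)
Line 5: ['you', 'guitar'] (min_width=10, slack=1)
Line 6: ['vector', 'and'] (min_width=10, slack=1)
Line 7: ['by', 'low'] (min_width=6, slack=5)
Line 8: ['clean'] (min_width=5, slack=6)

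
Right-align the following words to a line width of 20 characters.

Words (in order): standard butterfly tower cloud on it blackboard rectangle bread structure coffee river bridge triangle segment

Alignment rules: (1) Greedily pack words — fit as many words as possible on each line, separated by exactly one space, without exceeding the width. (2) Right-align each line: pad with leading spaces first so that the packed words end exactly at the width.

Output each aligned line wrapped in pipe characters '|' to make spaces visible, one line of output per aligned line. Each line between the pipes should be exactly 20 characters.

Line 1: ['standard', 'butterfly'] (min_width=18, slack=2)
Line 2: ['tower', 'cloud', 'on', 'it'] (min_width=17, slack=3)
Line 3: ['blackboard', 'rectangle'] (min_width=20, slack=0)
Line 4: ['bread', 'structure'] (min_width=15, slack=5)
Line 5: ['coffee', 'river', 'bridge'] (min_width=19, slack=1)
Line 6: ['triangle', 'segment'] (min_width=16, slack=4)

Answer: |  standard butterfly|
|   tower cloud on it|
|blackboard rectangle|
|     bread structure|
| coffee river bridge|
|    triangle segment|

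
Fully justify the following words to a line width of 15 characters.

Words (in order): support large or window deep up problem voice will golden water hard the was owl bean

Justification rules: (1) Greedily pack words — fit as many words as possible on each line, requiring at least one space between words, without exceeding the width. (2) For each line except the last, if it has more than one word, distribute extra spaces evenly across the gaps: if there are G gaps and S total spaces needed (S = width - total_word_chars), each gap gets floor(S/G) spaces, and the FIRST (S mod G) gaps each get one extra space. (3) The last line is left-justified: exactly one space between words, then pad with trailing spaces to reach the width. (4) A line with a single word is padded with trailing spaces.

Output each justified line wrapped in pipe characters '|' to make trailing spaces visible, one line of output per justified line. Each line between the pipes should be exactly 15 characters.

Line 1: ['support', 'large'] (min_width=13, slack=2)
Line 2: ['or', 'window', 'deep'] (min_width=14, slack=1)
Line 3: ['up', 'problem'] (min_width=10, slack=5)
Line 4: ['voice', 'will'] (min_width=10, slack=5)
Line 5: ['golden', 'water'] (min_width=12, slack=3)
Line 6: ['hard', 'the', 'was'] (min_width=12, slack=3)
Line 7: ['owl', 'bean'] (min_width=8, slack=7)

Answer: |support   large|
|or  window deep|
|up      problem|
|voice      will|
|golden    water|
|hard   the  was|
|owl bean       |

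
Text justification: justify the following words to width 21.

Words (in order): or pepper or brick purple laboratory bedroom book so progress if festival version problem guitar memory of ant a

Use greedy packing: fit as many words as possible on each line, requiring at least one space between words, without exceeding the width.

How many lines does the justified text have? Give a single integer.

Line 1: ['or', 'pepper', 'or', 'brick'] (min_width=18, slack=3)
Line 2: ['purple', 'laboratory'] (min_width=17, slack=4)
Line 3: ['bedroom', 'book', 'so'] (min_width=15, slack=6)
Line 4: ['progress', 'if', 'festival'] (min_width=20, slack=1)
Line 5: ['version', 'problem'] (min_width=15, slack=6)
Line 6: ['guitar', 'memory', 'of', 'ant'] (min_width=20, slack=1)
Line 7: ['a'] (min_width=1, slack=20)
Total lines: 7

Answer: 7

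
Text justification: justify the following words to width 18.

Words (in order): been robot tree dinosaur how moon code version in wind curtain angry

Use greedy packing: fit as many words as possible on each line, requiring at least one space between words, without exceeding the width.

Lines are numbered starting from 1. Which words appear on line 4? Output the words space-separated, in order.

Line 1: ['been', 'robot', 'tree'] (min_width=15, slack=3)
Line 2: ['dinosaur', 'how', 'moon'] (min_width=17, slack=1)
Line 3: ['code', 'version', 'in'] (min_width=15, slack=3)
Line 4: ['wind', 'curtain', 'angry'] (min_width=18, slack=0)

Answer: wind curtain angry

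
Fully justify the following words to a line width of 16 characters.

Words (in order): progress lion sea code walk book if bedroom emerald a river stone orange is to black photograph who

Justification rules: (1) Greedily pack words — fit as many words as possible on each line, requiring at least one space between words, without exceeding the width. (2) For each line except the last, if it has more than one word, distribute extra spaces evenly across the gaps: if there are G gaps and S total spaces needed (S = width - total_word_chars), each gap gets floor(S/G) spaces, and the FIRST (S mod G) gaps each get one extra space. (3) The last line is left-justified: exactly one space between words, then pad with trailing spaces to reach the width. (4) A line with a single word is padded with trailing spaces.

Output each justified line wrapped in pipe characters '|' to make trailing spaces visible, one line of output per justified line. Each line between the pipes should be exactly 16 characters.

Answer: |progress    lion|
|sea   code  walk|
|book  if bedroom|
|emerald  a river|
|stone  orange is|
|to         black|
|photograph who  |

Derivation:
Line 1: ['progress', 'lion'] (min_width=13, slack=3)
Line 2: ['sea', 'code', 'walk'] (min_width=13, slack=3)
Line 3: ['book', 'if', 'bedroom'] (min_width=15, slack=1)
Line 4: ['emerald', 'a', 'river'] (min_width=15, slack=1)
Line 5: ['stone', 'orange', 'is'] (min_width=15, slack=1)
Line 6: ['to', 'black'] (min_width=8, slack=8)
Line 7: ['photograph', 'who'] (min_width=14, slack=2)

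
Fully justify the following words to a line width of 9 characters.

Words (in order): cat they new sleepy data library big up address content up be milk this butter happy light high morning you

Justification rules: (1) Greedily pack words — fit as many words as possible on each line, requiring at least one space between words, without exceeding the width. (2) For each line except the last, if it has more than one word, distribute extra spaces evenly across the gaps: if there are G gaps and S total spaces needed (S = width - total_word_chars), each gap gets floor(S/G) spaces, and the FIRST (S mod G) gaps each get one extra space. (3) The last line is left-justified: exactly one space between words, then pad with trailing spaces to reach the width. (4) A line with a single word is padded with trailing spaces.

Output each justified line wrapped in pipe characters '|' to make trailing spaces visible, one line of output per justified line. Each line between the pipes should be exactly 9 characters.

Line 1: ['cat', 'they'] (min_width=8, slack=1)
Line 2: ['new'] (min_width=3, slack=6)
Line 3: ['sleepy'] (min_width=6, slack=3)
Line 4: ['data'] (min_width=4, slack=5)
Line 5: ['library'] (min_width=7, slack=2)
Line 6: ['big', 'up'] (min_width=6, slack=3)
Line 7: ['address'] (min_width=7, slack=2)
Line 8: ['content'] (min_width=7, slack=2)
Line 9: ['up', 'be'] (min_width=5, slack=4)
Line 10: ['milk', 'this'] (min_width=9, slack=0)
Line 11: ['butter'] (min_width=6, slack=3)
Line 12: ['happy'] (min_width=5, slack=4)
Line 13: ['light'] (min_width=5, slack=4)
Line 14: ['high'] (min_width=4, slack=5)
Line 15: ['morning'] (min_width=7, slack=2)
Line 16: ['you'] (min_width=3, slack=6)

Answer: |cat  they|
|new      |
|sleepy   |
|data     |
|library  |
|big    up|
|address  |
|content  |
|up     be|
|milk this|
|butter   |
|happy    |
|light    |
|high     |
|morning  |
|you      |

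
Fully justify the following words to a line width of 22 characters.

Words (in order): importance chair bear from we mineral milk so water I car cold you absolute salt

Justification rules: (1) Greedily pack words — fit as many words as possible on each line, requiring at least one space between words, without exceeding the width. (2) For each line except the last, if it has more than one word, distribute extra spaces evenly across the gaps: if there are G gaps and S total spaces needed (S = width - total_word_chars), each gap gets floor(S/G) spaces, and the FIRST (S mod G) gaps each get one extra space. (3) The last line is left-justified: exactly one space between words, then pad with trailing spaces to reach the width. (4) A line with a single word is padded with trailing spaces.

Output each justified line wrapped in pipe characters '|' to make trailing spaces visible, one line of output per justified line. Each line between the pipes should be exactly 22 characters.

Line 1: ['importance', 'chair', 'bear'] (min_width=21, slack=1)
Line 2: ['from', 'we', 'mineral', 'milk'] (min_width=20, slack=2)
Line 3: ['so', 'water', 'I', 'car', 'cold'] (min_width=19, slack=3)
Line 4: ['you', 'absolute', 'salt'] (min_width=17, slack=5)

Answer: |importance  chair bear|
|from  we  mineral milk|
|so  water  I  car cold|
|you absolute salt     |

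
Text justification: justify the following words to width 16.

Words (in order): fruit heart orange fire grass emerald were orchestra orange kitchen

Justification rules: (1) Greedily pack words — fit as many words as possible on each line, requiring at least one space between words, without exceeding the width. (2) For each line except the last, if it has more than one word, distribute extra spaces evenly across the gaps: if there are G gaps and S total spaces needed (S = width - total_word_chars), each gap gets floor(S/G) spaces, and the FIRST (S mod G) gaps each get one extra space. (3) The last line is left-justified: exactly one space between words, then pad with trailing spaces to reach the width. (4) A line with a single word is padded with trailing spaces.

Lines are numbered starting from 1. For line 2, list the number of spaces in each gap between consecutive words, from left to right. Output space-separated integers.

Line 1: ['fruit', 'heart'] (min_width=11, slack=5)
Line 2: ['orange', 'fire'] (min_width=11, slack=5)
Line 3: ['grass', 'emerald'] (min_width=13, slack=3)
Line 4: ['were', 'orchestra'] (min_width=14, slack=2)
Line 5: ['orange', 'kitchen'] (min_width=14, slack=2)

Answer: 6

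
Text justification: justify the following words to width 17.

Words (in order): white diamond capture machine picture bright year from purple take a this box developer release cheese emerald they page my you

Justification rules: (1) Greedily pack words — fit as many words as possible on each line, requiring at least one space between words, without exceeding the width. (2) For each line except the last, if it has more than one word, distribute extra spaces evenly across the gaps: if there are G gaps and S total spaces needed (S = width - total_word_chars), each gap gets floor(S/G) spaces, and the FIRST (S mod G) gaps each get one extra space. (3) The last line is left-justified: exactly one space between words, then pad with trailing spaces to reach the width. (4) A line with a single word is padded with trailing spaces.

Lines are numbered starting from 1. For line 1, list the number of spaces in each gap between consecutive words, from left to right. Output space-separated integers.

Line 1: ['white', 'diamond'] (min_width=13, slack=4)
Line 2: ['capture', 'machine'] (min_width=15, slack=2)
Line 3: ['picture', 'bright'] (min_width=14, slack=3)
Line 4: ['year', 'from', 'purple'] (min_width=16, slack=1)
Line 5: ['take', 'a', 'this', 'box'] (min_width=15, slack=2)
Line 6: ['developer', 'release'] (min_width=17, slack=0)
Line 7: ['cheese', 'emerald'] (min_width=14, slack=3)
Line 8: ['they', 'page', 'my', 'you'] (min_width=16, slack=1)

Answer: 5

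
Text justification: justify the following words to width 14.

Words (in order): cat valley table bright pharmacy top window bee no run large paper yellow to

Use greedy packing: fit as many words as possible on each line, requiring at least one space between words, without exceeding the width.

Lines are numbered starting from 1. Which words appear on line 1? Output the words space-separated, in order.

Line 1: ['cat', 'valley'] (min_width=10, slack=4)
Line 2: ['table', 'bright'] (min_width=12, slack=2)
Line 3: ['pharmacy', 'top'] (min_width=12, slack=2)
Line 4: ['window', 'bee', 'no'] (min_width=13, slack=1)
Line 5: ['run', 'large'] (min_width=9, slack=5)
Line 6: ['paper', 'yellow'] (min_width=12, slack=2)
Line 7: ['to'] (min_width=2, slack=12)

Answer: cat valley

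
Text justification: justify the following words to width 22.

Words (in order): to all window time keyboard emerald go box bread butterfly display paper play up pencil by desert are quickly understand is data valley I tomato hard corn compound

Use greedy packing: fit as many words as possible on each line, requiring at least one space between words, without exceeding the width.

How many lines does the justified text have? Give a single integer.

Line 1: ['to', 'all', 'window', 'time'] (min_width=18, slack=4)
Line 2: ['keyboard', 'emerald', 'go'] (min_width=19, slack=3)
Line 3: ['box', 'bread', 'butterfly'] (min_width=19, slack=3)
Line 4: ['display', 'paper', 'play', 'up'] (min_width=21, slack=1)
Line 5: ['pencil', 'by', 'desert', 'are'] (min_width=20, slack=2)
Line 6: ['quickly', 'understand', 'is'] (min_width=21, slack=1)
Line 7: ['data', 'valley', 'I', 'tomato'] (min_width=20, slack=2)
Line 8: ['hard', 'corn', 'compound'] (min_width=18, slack=4)
Total lines: 8

Answer: 8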